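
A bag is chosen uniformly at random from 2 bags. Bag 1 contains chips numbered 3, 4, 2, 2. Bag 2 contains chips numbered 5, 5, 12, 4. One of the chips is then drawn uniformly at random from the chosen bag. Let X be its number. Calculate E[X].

E[X | bag 1] = (3+4+2+2)/4 = 11/4.
E[X | bag 2] = (5+5+12+4)/4 = 13/2.
E[X] = (1/2)·(11/4) + (1/2)·(13/2) = 37/8.

37/8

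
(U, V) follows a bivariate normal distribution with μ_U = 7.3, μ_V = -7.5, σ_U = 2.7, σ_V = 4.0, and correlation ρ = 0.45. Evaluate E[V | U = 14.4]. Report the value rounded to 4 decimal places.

The regression of V on U has slope ρ·σ_V/σ_U and passes through (μ_U, μ_V).
E[V | U=14.4] = -7.5 + (0.45)·(4.0/2.7)·(14.4 − (7.3)) = -7.5 + (0.666667)·(7.1) = -2.7667.

-2.7667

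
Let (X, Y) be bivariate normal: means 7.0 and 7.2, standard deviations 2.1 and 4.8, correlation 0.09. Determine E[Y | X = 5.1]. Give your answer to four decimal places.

6.8091

The regression of Y on X has slope ρ·σ_Y/σ_X and passes through (μ_X, μ_Y).
E[Y | X=5.1] = 7.2 + (0.09)·(4.8/2.1)·(5.1 − (7.0)) = 7.2 + (0.205714)·(-1.9) = 6.8091.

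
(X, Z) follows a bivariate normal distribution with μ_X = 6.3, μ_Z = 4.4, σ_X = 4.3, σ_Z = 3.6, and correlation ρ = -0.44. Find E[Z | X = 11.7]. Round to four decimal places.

2.4108

For a bivariate normal, E[Z | X=x] = μ_Z + ρ·(σ_Z/σ_X)·(x − μ_X).
E[Z | X=11.7] = 4.4 + (-0.44)·(3.6/4.3)·(11.7 − (6.3)) = 4.4 + (-0.36837)·(5.4) = 2.4108.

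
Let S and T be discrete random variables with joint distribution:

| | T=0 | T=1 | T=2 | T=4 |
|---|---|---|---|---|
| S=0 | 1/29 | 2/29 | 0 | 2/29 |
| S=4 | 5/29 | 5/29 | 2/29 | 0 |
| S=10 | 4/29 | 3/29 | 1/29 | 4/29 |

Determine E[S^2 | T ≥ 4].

200/3

P(T ≥ 4) = 6/29.
Σ S^2·P over the event = 0·(2/29) + 100·(4/29) = 400/29.
E[S^2 | T ≥ 4] = (400/29) / (6/29) = 200/3.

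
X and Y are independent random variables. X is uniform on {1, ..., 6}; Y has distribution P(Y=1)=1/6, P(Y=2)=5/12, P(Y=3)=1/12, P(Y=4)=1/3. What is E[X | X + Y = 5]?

29/12

P(X + Y = 5) = 1/6.
Summing X·P(x,y) over outcomes with X + Y = 5 gives 29/72.
E[X | X + Y = 5] = (29/72) / (1/6) = 29/12.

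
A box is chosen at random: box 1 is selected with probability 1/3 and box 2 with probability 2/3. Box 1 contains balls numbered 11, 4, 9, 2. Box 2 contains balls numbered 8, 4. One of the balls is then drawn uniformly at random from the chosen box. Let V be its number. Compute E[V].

E[V | box 1] = (11+4+9+2)/4 = 13/2.
E[V | box 2] = (8+4)/2 = 6.
E[V] = (1/3)·(13/2) + (2/3)·(6) = 37/6.

37/6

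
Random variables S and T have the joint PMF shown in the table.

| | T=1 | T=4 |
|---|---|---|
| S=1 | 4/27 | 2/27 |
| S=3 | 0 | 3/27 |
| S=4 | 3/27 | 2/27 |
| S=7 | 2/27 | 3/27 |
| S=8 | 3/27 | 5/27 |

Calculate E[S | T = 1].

9/2

P(T = 1) = 4/9.
Σ S·P over the event = 1·(4/27) + 4·(3/27) + 7·(2/27) + 8·(3/27) = 2.
E[S | T = 1] = (2) / (4/9) = 9/2.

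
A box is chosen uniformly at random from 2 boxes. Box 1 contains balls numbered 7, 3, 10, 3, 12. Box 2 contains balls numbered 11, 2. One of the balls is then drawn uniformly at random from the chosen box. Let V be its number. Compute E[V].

E[V | box 1] = (7+3+10+3+12)/5 = 7.
E[V | box 2] = (11+2)/2 = 13/2.
By the law of total expectation,
E[V] = (1/2)·(7) + (1/2)·(13/2) = 27/4.

27/4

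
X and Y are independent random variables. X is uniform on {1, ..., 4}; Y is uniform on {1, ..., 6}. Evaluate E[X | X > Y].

10/3

Outcomes with X > Y: (2,1), (3,1), (3,2), (4,1), (4,2), (4,3), each with probability 1/24.
E[X | X > Y] = (2 + 3 + 3 + 4 + 4 + 4) / 6 = 10/3.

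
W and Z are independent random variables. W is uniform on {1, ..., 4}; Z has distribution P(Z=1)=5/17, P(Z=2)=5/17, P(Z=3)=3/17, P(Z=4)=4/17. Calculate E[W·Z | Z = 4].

P(Z = 4) = 4/17.
Summing WZ·P(x,y) over outcomes with Z = 4 gives 40/17.
E[W·Z | Z = 4] = (40/17) / (4/17) = 10.

10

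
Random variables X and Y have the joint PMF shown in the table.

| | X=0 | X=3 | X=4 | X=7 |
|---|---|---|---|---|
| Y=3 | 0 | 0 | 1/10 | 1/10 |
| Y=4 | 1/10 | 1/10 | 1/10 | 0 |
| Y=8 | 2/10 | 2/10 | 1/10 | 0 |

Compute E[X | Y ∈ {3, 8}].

P(Y ∈ {3, 8}) = 7/10.
Σ X·P over the event = 0·(2/10) + 3·(2/10) + 4·(1/10) + 4·(1/10) + 7·(1/10) = 21/10.
E[X | Y ∈ {3, 8}] = (21/10) / (7/10) = 3.

3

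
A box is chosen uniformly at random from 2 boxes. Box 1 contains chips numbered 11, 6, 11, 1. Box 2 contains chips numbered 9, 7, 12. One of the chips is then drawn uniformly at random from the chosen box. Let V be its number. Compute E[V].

E[V | box 1] = (11+6+11+1)/4 = 29/4.
E[V | box 2] = (9+7+12)/3 = 28/3.
By the law of total expectation,
E[V] = (1/2)·(29/4) + (1/2)·(28/3) = 199/24.

199/24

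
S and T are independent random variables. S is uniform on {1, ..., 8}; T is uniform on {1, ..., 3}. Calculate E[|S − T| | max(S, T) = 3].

6/5

P(max(S, T) = 3) = 5/24.
Summing |S−T|·P(x,y) over outcomes with max(S, T) = 3 gives 1/4.
E[|S − T| | max(S, T) = 3] = (1/4) / (5/24) = 6/5.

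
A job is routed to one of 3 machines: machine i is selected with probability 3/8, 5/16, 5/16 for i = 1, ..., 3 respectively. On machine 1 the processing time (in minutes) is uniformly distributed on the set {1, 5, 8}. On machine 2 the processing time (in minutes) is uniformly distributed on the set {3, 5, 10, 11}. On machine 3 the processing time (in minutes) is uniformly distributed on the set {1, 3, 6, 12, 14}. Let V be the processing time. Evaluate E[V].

E[V | machine 1] = (1+5+8)/3 = 14/3.
E[V | machine 2] = (3+5+10+11)/4 = 29/4.
E[V | machine 3] = (1+3+6+12+14)/5 = 36/5.
E[V] = (3/8)·(14/3) + (5/16)·(29/4) + (5/16)·(36/5) = 401/64.

401/64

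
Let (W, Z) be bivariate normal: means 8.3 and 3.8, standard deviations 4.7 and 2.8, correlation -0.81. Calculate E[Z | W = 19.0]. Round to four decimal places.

-1.3633

The regression of Z on W has slope ρ·σ_Z/σ_W and passes through (μ_W, μ_Z).
E[Z | W=19.0] = 3.8 + (-0.81)·(2.8/4.7)·(19.0 − (8.3)) = 3.8 + (-0.48255)·(10.7) = -1.3633.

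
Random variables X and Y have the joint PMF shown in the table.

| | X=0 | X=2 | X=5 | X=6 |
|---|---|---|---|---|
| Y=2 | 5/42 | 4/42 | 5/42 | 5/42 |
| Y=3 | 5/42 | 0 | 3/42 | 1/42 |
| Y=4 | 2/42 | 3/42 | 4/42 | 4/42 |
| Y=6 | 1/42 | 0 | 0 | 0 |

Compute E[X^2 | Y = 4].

P(Y = 4) = 13/42.
Summing X^2·P(X=x,Y=y) over the conditioning event gives 128/21.
E[X^2 | Y = 4] = (128/21) / (13/42) = 256/13.

256/13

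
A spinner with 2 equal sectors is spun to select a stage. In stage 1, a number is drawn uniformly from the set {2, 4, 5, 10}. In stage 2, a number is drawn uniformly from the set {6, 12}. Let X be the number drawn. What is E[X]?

E[X | stage 1] = (2+4+5+10)/4 = 21/4.
E[X | stage 2] = (6+12)/2 = 9.
E[X] = (1/2)·(21/4) + (1/2)·(9) = 57/8.

57/8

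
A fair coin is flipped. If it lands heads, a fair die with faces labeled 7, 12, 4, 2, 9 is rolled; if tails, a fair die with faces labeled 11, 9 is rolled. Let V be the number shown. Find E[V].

42/5

E[V | heads] = (7+12+4+2+9)/5 = 34/5.
E[V | tails] = (11+9)/2 = 10.
By the law of total expectation,
E[V] = (1/2)·(34/5) + (1/2)·(10) = 42/5.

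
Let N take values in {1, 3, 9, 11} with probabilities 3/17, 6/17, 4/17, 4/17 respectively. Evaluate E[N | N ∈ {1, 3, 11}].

5

P(N ∈ {1, 3, 11}) = 13/17.
Σ over the event: 1·3/17 + 3·6/17 + 11·4/17 = 65/17.
E[N | N ∈ {1, 3, 11}] = (65/17) / (13/17) = 5.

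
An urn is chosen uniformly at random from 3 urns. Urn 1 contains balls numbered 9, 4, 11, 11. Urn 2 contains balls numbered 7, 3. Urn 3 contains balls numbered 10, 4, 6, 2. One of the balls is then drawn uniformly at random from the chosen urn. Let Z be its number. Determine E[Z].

E[Z | urn 1] = (9+4+11+11)/4 = 35/4.
E[Z | urn 2] = (7+3)/2 = 5.
E[Z | urn 3] = (10+4+6+2)/4 = 11/2.
By the law of total expectation,
E[Z] = (1/3)·(35/4) + (1/3)·(5) + (1/3)·(11/2) = 77/12.

77/12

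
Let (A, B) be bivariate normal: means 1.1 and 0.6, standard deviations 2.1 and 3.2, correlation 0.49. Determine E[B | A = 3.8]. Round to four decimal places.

2.6160

E[B | A=x] = μ_B + ρ(σ_B/σ_A)(x − μ_A) for jointly normal variables.
E[B | A=3.8] = 0.6 + (0.49)·(3.2/2.1)·(3.8 − (1.1)) = 0.6 + (0.74667)·(2.7) = 2.6160.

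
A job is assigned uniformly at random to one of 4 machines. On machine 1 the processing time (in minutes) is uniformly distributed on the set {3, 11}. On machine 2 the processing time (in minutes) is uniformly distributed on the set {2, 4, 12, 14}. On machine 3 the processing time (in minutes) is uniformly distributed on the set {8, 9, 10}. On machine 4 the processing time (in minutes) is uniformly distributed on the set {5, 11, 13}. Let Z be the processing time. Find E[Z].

E[Z | machine 1] = (3+11)/2 = 7.
E[Z | machine 2] = (2+4+12+14)/4 = 8.
E[Z | machine 3] = (8+9+10)/3 = 9.
E[Z | machine 4] = (5+11+13)/3 = 29/3.
By the law of total expectation,
E[Z] = (1/4)·(7) + (1/4)·(8) + (1/4)·(9) + (1/4)·(29/3) = 101/12.

101/12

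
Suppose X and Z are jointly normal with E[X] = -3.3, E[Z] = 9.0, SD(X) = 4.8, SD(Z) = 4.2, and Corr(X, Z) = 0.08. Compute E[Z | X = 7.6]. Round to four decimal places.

9.7630

For a bivariate normal, E[Z | X=x] = μ_Z + ρ·(σ_Z/σ_X)·(x − μ_X).
E[Z | X=7.6] = 9.0 + (0.08)·(4.2/4.8)·(7.6 − (-3.3)) = 9.0 + (0.07)·(10.9) = 9.7630.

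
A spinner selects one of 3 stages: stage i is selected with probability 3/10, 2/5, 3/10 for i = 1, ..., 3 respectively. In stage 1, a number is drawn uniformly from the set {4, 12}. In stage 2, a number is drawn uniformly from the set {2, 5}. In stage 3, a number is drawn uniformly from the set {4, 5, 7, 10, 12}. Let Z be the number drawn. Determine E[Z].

152/25

E[Z | stage 1] = (4+12)/2 = 8.
E[Z | stage 2] = (2+5)/2 = 7/2.
E[Z | stage 3] = (4+5+7+10+12)/5 = 38/5.
E[Z] = (3/10)·(8) + (2/5)·(7/2) + (3/10)·(38/5) = 152/25.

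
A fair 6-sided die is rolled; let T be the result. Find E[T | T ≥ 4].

Given T ≥ 4, T is equally likely to be any of {4, 5, 6}.
E[T | T ≥ 4] = (4 + 5 + 6) / 3 = 5.

5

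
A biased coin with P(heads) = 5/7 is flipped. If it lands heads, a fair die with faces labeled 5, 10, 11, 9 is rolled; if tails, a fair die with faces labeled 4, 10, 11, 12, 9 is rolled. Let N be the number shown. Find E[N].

1243/140

E[N | heads] = (5+10+11+9)/4 = 35/4.
E[N | tails] = (4+10+11+12+9)/5 = 46/5.
By the law of total expectation,
E[N] = (5/7)·(35/4) + (2/7)·(46/5) = 1243/140.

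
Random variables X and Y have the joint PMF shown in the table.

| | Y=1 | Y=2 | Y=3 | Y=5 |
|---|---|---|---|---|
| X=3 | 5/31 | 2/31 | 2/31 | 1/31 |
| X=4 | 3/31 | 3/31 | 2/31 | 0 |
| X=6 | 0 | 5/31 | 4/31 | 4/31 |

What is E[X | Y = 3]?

19/4

P(Y = 3) = 8/31.
Σ X·P over the event = 3·(2/31) + 4·(2/31) + 6·(4/31) = 38/31.
E[X | Y = 3] = (38/31) / (8/31) = 19/4.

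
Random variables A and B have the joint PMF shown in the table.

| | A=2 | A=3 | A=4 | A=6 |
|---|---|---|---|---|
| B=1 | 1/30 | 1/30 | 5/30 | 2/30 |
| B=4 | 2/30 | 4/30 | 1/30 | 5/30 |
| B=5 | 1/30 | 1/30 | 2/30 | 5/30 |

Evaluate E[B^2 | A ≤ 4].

73/6

P(A ≤ 4) = 3/5.
Summing B^2·P(A=x,B=y) over the conditioning event gives 73/10.
E[B^2 | A ≤ 4] = (73/10) / (3/5) = 73/6.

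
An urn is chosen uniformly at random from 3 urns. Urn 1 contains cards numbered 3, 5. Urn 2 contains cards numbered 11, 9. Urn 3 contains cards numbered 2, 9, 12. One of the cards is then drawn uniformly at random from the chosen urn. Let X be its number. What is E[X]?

65/9

E[X | urn 1] = (3+5)/2 = 4.
E[X | urn 2] = (11+9)/2 = 10.
E[X | urn 3] = (2+9+12)/3 = 23/3.
By the law of total expectation,
E[X] = (1/3)·(4) + (1/3)·(10) + (1/3)·(23/3) = 65/9.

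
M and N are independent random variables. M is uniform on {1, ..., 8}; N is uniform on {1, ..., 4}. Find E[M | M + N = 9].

13/2

Outcomes with M + N = 9: (5,4), (6,3), (7,2), (8,1), each with probability 1/32.
E[M | M + N = 9] = (5 + 6 + 7 + 8) / 4 = 13/2.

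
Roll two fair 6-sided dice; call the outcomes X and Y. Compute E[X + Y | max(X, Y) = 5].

70/9

P(max(X, Y) = 5) = 1/4.
Summing (X+Y)·P(x,y) over outcomes with max(X, Y) = 5 gives 35/18.
E[X + Y | max(X, Y) = 5] = (35/18) / (1/4) = 70/9.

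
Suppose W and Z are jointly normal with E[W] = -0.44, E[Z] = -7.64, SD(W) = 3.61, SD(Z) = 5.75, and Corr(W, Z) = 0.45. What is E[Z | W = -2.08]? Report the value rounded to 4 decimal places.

-8.8155

E[Z | W=x] = μ_Z + ρ(σ_Z/σ_W)(x − μ_W) for jointly normal variables.
E[Z | W=-2.08] = -7.64 + (0.45)·(5.75/3.61)·(-2.08 − (-0.44)) = -7.64 + (0.71676)·(-1.64) = -8.8155.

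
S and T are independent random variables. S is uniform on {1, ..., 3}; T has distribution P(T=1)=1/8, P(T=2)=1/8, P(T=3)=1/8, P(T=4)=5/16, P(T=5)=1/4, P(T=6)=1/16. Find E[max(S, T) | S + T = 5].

32/9

P(S + T = 5) = 3/16.
Summing max(S,T)·P(x,y) over outcomes with S + T = 5 gives 2/3.
E[max(S, T) | S + T = 5] = (2/3) / (3/16) = 32/9.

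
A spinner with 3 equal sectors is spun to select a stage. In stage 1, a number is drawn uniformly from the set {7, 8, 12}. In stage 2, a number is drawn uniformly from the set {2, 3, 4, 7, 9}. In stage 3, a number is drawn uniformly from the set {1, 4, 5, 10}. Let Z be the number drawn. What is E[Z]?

E[Z | stage 1] = (7+8+12)/3 = 9.
E[Z | stage 2] = (2+3+4+7+9)/5 = 5.
E[Z | stage 3] = (1+4+5+10)/4 = 5.
By the law of total expectation,
E[Z] = (1/3)·(9) + (1/3)·(5) + (1/3)·(5) = 19/3.

19/3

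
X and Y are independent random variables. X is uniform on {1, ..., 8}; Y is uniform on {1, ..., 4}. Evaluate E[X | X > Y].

62/11

P(X > Y) = 11/16.
Summing X·P(x,y) over outcomes with X > Y gives 31/8.
E[X | X > Y] = (31/8) / (11/16) = 62/11.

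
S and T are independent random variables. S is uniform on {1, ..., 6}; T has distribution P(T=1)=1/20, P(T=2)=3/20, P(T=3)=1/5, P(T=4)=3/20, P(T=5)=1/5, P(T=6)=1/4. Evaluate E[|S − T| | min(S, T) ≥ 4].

8/9

P(min(S, T) ≥ 4) = 3/10.
Summing |S−T|·P(x,y) over outcomes with min(S, T) ≥ 4 gives 4/15.
E[|S − T| | min(S, T) ≥ 4] = (4/15) / (3/10) = 8/9.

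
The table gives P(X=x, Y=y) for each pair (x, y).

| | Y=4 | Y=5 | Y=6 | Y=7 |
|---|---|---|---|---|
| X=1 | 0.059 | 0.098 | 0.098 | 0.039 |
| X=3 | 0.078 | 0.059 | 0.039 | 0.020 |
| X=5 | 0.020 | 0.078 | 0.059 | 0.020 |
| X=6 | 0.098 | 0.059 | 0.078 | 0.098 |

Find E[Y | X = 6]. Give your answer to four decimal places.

P(X = 6) = 0.333.
Σ Y·P over the event = 4·(0.098) + 5·(0.059) + 6·(0.078) + 7·(0.098) = 1.841.
E[Y | X = 6] = (1.841) / (0.333) = 5.5285.

5.5285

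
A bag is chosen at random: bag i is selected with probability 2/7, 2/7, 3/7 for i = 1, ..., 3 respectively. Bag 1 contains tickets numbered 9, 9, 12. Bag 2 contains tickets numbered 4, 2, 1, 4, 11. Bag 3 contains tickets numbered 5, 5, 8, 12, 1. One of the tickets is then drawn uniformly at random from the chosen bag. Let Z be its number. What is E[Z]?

E[Z | bag 1] = (9+9+12)/3 = 10.
E[Z | bag 2] = (4+2+1+4+11)/5 = 22/5.
E[Z | bag 3] = (5+5+8+12+1)/5 = 31/5.
By the law of total expectation,
E[Z] = (2/7)·(10) + (2/7)·(22/5) + (3/7)·(31/5) = 237/35.

237/35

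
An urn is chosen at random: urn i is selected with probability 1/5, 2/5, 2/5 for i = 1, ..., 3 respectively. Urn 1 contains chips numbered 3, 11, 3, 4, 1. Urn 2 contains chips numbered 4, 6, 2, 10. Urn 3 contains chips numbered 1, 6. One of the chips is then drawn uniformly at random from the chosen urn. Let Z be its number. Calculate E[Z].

112/25

E[Z | urn 1] = (3+11+3+4+1)/5 = 22/5.
E[Z | urn 2] = (4+6+2+10)/4 = 11/2.
E[Z | urn 3] = (1+6)/2 = 7/2.
E[Z] = (1/5)·(22/5) + (2/5)·(11/2) + (2/5)·(7/2) = 112/25.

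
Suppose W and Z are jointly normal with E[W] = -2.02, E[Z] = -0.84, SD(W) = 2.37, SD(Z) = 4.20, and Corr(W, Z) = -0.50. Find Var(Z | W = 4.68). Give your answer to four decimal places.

13.2300

The conditional variance in a bivariate normal is σ_Z²(1 − ρ²), independent of x.
Var(Z | W=4.68) = (4.20)²·(1 − (-0.50)²) = 17.64·0.75 = 13.2300.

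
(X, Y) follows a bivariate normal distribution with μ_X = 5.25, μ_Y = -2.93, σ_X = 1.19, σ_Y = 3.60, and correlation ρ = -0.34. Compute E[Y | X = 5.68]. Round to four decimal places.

The regression of Y on X has slope ρ·σ_Y/σ_X and passes through (μ_X, μ_Y).
E[Y | X=5.68] = -2.93 + (-0.34)·(3.60/1.19)·(5.68 − (5.25)) = -2.93 + (-1.0286)·(0.43) = -3.3723.

-3.3723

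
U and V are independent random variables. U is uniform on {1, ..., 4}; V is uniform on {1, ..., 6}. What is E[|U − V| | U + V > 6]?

Outcomes with U + V > 6: (1,6), (2,5), (2,6), (3,4), (3,5), (3,6), (4,3), (4,4), (4,5), (4,6), each with probability 1/24.
E[|U − V| | U + V > 6] = (5 + 3 + 4 + 1 + 2 + 3 + 1 + 0 + 1 + 2) / 10 = 11/5.

11/5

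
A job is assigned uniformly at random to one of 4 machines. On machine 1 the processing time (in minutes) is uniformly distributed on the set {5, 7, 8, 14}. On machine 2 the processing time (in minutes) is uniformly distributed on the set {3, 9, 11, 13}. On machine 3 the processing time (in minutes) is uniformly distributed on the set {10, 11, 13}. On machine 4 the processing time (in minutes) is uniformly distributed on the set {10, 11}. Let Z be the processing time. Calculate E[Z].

59/6

E[Z | machine 1] = (5+7+8+14)/4 = 17/2.
E[Z | machine 2] = (3+9+11+13)/4 = 9.
E[Z | machine 3] = (10+11+13)/3 = 34/3.
E[Z | machine 4] = (10+11)/2 = 21/2.
By the law of total expectation,
E[Z] = (1/4)·(17/2) + (1/4)·(9) + (1/4)·(34/3) + (1/4)·(21/2) = 59/6.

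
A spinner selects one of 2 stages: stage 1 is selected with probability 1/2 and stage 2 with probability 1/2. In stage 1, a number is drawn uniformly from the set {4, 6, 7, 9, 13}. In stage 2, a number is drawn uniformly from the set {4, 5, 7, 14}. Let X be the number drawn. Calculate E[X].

153/20

E[X | stage 1] = (4+6+7+9+13)/5 = 39/5.
E[X | stage 2] = (4+5+7+14)/4 = 15/2.
E[X] = (1/2)·(39/5) + (1/2)·(15/2) = 153/20.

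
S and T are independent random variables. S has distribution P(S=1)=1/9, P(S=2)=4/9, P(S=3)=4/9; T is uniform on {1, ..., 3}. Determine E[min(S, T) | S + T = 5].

P(S + T = 5) = 8/27.
Summing min(S,T)·P(x,y) over outcomes with S + T = 5 gives 16/27.
E[min(S, T) | S + T = 5] = (16/27) / (8/27) = 2.

2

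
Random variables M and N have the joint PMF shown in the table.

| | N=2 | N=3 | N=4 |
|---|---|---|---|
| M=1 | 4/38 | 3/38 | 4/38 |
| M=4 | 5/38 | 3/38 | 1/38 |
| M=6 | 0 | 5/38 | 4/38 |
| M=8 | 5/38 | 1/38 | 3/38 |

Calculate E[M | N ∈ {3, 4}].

109/24

P(N ∈ {3, 4}) = 12/19.
Σ M·P over the event = 1·(3/38) + 1·(4/38) + 4·(3/38) + 4·(1/38) + 6·(5/38) + 6·(4/38) + 8·(1/38) + 8·(3/38) = 109/38.
E[M | N ∈ {3, 4}] = (109/38) / (12/19) = 109/24.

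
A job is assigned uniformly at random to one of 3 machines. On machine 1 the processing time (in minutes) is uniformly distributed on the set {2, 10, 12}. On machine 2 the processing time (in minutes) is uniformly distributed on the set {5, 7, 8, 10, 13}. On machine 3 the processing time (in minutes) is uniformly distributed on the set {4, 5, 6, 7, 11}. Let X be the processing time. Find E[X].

E[X | machine 1] = (2+10+12)/3 = 8.
E[X | machine 2] = (5+7+8+10+13)/5 = 43/5.
E[X | machine 3] = (4+5+6+7+11)/5 = 33/5.
By the law of total expectation,
E[X] = (1/3)·(8) + (1/3)·(43/5) + (1/3)·(33/5) = 116/15.

116/15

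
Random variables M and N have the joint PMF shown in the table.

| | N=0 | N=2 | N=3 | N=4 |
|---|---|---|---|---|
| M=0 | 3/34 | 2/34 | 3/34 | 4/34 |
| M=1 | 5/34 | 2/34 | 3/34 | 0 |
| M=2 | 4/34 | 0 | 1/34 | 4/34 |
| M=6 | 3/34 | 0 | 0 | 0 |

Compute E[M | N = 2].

P(N = 2) = 2/17.
Σ M·P over the event = 0·(2/34) + 1·(2/34) = 1/17.
E[M | N = 2] = (1/17) / (2/17) = 1/2.

1/2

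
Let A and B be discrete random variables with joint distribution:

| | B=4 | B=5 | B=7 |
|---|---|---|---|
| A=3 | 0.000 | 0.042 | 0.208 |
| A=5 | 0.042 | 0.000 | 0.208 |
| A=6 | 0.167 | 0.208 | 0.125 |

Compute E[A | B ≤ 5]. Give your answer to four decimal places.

P(B ≤ 5) = 0.459.
Σ A·P over the event = 3·(0.042) + 5·(0.042) + 6·(0.167) + 6·(0.208) = 2.586.
E[A | B ≤ 5] = (2.586) / (0.459) = 5.6340.

5.6340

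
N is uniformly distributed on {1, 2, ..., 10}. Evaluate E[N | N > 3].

Given N > 3, N is equally likely to be any of {4, 5, 6, 7, 8, 9, 10}.
E[N | N > 3] = (4 + 5 + 6 + 7 + 8 + 9 + 10) / 7 = 7.

7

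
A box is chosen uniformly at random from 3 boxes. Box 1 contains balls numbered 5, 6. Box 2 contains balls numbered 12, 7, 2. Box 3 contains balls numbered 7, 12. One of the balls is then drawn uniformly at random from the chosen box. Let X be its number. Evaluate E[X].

22/3

E[X | box 1] = (5+6)/2 = 11/2.
E[X | box 2] = (12+7+2)/3 = 7.
E[X | box 3] = (7+12)/2 = 19/2.
By the law of total expectation,
E[X] = (1/3)·(11/2) + (1/3)·(7) + (1/3)·(19/2) = 22/3.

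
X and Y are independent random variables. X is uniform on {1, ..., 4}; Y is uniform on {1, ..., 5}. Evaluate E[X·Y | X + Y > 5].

23/2

Outcomes with X + Y > 5: (1,5), (2,4), (2,5), (3,3), (3,4), (3,5), (4,2), (4,3), (4,4), (4,5), each with probability 1/20.
E[X·Y | X + Y > 5] = (5 + 8 + 10 + 9 + 12 + 15 + 8 + 12 + 16 + 20) / 10 = 23/2.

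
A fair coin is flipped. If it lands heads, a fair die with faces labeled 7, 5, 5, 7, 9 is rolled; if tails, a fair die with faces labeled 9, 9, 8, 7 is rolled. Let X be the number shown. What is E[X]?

E[X | heads] = (7+5+5+7+9)/5 = 33/5.
E[X | tails] = (9+9+8+7)/4 = 33/4.
E[X] = (1/2)·(33/5) + (1/2)·(33/4) = 297/40.

297/40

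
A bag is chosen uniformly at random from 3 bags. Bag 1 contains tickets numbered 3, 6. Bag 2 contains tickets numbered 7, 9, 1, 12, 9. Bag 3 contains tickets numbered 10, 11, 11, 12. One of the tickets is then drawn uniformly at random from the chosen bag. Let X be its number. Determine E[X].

77/10

E[X | bag 1] = (3+6)/2 = 9/2.
E[X | bag 2] = (7+9+1+12+9)/5 = 38/5.
E[X | bag 3] = (10+11+11+12)/4 = 11.
E[X] = (1/3)·(9/2) + (1/3)·(38/5) + (1/3)·(11) = 77/10.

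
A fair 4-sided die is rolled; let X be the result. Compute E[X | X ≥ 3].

Given X ≥ 3, X is equally likely to be any of {3, 4}.
E[X | X ≥ 3] = (3 + 4) / 2 = 7/2.

7/2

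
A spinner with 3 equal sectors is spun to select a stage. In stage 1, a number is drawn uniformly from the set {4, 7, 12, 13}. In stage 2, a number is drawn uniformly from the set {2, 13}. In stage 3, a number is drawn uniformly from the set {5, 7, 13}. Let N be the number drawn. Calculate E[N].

E[N | stage 1] = (4+7+12+13)/4 = 9.
E[N | stage 2] = (2+13)/2 = 15/2.
E[N | stage 3] = (5+7+13)/3 = 25/3.
E[N] = (1/3)·(9) + (1/3)·(15/2) + (1/3)·(25/3) = 149/18.

149/18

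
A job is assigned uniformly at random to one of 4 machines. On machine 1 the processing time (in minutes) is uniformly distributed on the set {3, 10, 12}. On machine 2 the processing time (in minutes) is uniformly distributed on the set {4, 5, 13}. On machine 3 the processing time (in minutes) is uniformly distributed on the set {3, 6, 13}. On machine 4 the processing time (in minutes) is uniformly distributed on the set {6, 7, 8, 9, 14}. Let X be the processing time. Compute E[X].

159/20

E[X | machine 1] = (3+10+12)/3 = 25/3.
E[X | machine 2] = (4+5+13)/3 = 22/3.
E[X | machine 3] = (3+6+13)/3 = 22/3.
E[X | machine 4] = (6+7+8+9+14)/5 = 44/5.
E[X] = (1/4)·(25/3) + (1/4)·(22/3) + (1/4)·(22/3) + (1/4)·(44/5) = 159/20.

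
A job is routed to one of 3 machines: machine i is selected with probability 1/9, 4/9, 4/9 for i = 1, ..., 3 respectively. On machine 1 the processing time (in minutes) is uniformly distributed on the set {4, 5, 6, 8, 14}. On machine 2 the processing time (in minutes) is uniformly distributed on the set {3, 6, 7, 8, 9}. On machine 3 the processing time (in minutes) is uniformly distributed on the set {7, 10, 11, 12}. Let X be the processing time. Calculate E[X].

E[X | machine 1] = (4+5+6+8+14)/5 = 37/5.
E[X | machine 2] = (3+6+7+8+9)/5 = 33/5.
E[X | machine 3] = (7+10+11+12)/4 = 10.
By the law of total expectation,
E[X] = (1/9)·(37/5) + (4/9)·(33/5) + (4/9)·(10) = 41/5.

41/5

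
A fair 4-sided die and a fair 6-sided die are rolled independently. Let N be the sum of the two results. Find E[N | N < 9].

P(N < 9) = 7/8.
Σ over the event: 2·1/24 + 3·1/12 + 4·1/8 + 5·1/6 + 6·1/6 + 7·1/6 + 8·1/8 = 29/6.
E[N | N < 9] = (29/6) / (7/8) = 116/21.

116/21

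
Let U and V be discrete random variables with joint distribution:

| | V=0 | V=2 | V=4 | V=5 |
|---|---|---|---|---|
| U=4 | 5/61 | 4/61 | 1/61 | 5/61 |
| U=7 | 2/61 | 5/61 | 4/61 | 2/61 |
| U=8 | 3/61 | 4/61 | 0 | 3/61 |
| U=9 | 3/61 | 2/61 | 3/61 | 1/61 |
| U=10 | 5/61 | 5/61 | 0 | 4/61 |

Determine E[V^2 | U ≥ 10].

60/7

P(U ≥ 10) = 14/61.
Σ V^2·P over the event = 0·(5/61) + 4·(5/61) + 25·(4/61) = 120/61.
E[V^2 | U ≥ 10] = (120/61) / (14/61) = 60/7.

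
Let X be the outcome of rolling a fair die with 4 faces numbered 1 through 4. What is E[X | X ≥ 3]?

7/2

Given X ≥ 3, X is equally likely to be any of {3, 4}.
E[X | X ≥ 3] = (3 + 4) / 2 = 7/2.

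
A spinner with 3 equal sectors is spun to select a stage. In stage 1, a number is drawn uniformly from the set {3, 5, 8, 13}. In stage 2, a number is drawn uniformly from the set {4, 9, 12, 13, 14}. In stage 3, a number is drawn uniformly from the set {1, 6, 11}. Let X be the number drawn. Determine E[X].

E[X | stage 1] = (3+5+8+13)/4 = 29/4.
E[X | stage 2] = (4+9+12+13+14)/5 = 52/5.
E[X | stage 3] = (1+6+11)/3 = 6.
E[X] = (1/3)·(29/4) + (1/3)·(52/5) + (1/3)·(6) = 473/60.

473/60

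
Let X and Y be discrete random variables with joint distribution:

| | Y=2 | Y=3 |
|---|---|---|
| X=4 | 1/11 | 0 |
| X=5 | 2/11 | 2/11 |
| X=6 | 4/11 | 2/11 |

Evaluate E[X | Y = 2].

38/7

P(Y = 2) = 7/11.
Σ X·P over the event = 4·(1/11) + 5·(2/11) + 6·(4/11) = 38/11.
E[X | Y = 2] = (38/11) / (7/11) = 38/7.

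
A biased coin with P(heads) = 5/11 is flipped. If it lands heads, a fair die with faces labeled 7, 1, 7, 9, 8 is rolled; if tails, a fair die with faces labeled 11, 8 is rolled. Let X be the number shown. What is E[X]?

89/11

E[X | heads] = (7+1+7+9+8)/5 = 32/5.
E[X | tails] = (11+8)/2 = 19/2.
E[X] = (5/11)·(32/5) + (6/11)·(19/2) = 89/11.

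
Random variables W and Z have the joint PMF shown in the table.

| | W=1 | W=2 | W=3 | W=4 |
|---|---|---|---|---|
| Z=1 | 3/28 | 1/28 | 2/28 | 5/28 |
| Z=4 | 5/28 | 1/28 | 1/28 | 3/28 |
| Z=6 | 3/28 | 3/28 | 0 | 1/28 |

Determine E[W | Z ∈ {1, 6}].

P(Z ∈ {1, 6}) = 9/14.
Σ W·P over the event = 1·(3/28) + 1·(3/28) + 2·(1/28) + 2·(3/28) + 3·(2/28) + 4·(5/28) + 4·(1/28) = 11/7.
E[W | Z ∈ {1, 6}] = (11/7) / (9/14) = 22/9.

22/9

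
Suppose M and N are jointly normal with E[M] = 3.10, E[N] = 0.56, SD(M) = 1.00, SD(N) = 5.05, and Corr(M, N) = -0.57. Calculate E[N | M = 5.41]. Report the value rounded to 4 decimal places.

The regression of N on M has slope ρ·σ_N/σ_M and passes through (μ_M, μ_N).
E[N | M=5.41] = 0.56 + (-0.57)·(5.05/1.00)·(5.41 − (3.10)) = 0.56 + (-2.8785)·(2.31) = -6.0893.

-6.0893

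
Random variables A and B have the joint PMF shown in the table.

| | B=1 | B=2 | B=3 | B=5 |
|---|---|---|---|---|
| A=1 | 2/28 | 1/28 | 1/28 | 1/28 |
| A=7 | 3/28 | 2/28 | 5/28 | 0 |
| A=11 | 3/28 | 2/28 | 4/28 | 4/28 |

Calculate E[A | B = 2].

P(B = 2) = 5/28.
Σ A·P over the event = 1·(1/28) + 7·(2/28) + 11·(2/28) = 37/28.
E[A | B = 2] = (37/28) / (5/28) = 37/5.

37/5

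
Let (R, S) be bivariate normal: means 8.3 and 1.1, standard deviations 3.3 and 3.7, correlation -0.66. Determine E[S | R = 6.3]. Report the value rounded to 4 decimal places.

2.5800

E[S | R=x] = μ_S + ρ(σ_S/σ_R)(x − μ_R) for jointly normal variables.
E[S | R=6.3] = 1.1 + (-0.66)·(3.7/3.3)·(6.3 − (8.3)) = 1.1 + (-0.74)·(-2) = 2.5800.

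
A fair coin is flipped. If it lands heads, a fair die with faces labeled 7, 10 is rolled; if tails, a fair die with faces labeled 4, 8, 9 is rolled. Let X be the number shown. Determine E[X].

E[X | heads] = (7+10)/2 = 17/2.
E[X | tails] = (4+8+9)/3 = 7.
E[X] = (1/2)·(17/2) + (1/2)·(7) = 31/4.

31/4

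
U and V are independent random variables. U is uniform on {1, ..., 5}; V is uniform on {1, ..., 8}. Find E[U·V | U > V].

Outcomes with U > V: (2,1), (3,1), (3,2), (4,1), (4,2), (4,3), (5,1), (5,2), (5,3), (5,4), each with probability 1/40.
E[U·V | U > V] = (2 + 3 + 6 + 4 + 8 + 12 + 5 + 10 + 15 + 20) / 10 = 17/2.

17/2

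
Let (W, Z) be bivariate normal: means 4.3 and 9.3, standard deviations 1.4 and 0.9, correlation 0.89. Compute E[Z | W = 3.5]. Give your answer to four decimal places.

8.8423

E[Z | W=x] = μ_Z + ρ(σ_Z/σ_W)(x − μ_W) for jointly normal variables.
E[Z | W=3.5] = 9.3 + (0.89)·(0.9/1.4)·(3.5 − (4.3)) = 9.3 + (0.57214)·(-0.8) = 8.8423.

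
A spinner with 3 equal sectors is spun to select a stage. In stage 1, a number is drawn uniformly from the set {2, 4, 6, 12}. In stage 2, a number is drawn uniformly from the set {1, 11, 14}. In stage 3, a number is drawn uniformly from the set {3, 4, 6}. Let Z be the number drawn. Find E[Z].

19/3

E[Z | stage 1] = (2+4+6+12)/4 = 6.
E[Z | stage 2] = (1+11+14)/3 = 26/3.
E[Z | stage 3] = (3+4+6)/3 = 13/3.
E[Z] = (1/3)·(6) + (1/3)·(26/3) + (1/3)·(13/3) = 19/3.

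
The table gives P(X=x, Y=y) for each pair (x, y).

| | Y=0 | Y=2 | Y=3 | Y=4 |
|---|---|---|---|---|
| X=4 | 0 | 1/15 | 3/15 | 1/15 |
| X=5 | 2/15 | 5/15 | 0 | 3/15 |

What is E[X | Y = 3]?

4

P(Y = 3) = 1/5.
Summing X·P(X=x,Y=y) over the conditioning event gives 4/5.
E[X | Y = 3] = (4/5) / (1/5) = 4.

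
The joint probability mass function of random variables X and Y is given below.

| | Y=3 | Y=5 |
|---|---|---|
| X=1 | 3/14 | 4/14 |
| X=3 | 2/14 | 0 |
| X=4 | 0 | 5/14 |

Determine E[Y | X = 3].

3

P(X = 3) = 1/7.
Σ Y·P over the event = 3·(2/14) = 3/7.
E[Y | X = 3] = (3/7) / (1/7) = 3.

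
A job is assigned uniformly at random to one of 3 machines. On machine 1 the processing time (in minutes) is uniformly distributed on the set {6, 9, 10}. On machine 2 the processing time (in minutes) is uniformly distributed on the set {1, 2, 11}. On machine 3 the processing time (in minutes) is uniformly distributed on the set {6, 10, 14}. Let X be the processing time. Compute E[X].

E[X | machine 1] = (6+9+10)/3 = 25/3.
E[X | machine 2] = (1+2+11)/3 = 14/3.
E[X | machine 3] = (6+10+14)/3 = 10.
By the law of total expectation,
E[X] = (1/3)·(25/3) + (1/3)·(14/3) + (1/3)·(10) = 23/3.

23/3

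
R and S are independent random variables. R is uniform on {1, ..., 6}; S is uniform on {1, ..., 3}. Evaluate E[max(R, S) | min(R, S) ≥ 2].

41/10

P(min(R, S) ≥ 2) = 5/9.
Summing max(R,S)·P(x,y) over outcomes with min(R, S) ≥ 2 gives 41/18.
E[max(R, S) | min(R, S) ≥ 2] = (41/18) / (5/9) = 41/10.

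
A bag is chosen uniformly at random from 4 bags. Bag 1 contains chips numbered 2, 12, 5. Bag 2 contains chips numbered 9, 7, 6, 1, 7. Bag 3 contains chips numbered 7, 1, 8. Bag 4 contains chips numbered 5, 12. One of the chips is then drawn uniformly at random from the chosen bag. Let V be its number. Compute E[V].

157/24

E[V | bag 1] = (2+12+5)/3 = 19/3.
E[V | bag 2] = (9+7+6+1+7)/5 = 6.
E[V | bag 3] = (7+1+8)/3 = 16/3.
E[V | bag 4] = (5+12)/2 = 17/2.
E[V] = (1/4)·(19/3) + (1/4)·(6) + (1/4)·(16/3) + (1/4)·(17/2) = 157/24.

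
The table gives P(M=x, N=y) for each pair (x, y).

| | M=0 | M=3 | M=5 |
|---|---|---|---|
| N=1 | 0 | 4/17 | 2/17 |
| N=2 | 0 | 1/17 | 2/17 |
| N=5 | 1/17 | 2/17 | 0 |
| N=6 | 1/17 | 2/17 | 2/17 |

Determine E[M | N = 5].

P(N = 5) = 3/17.
Σ M·P over the event = 0·(1/17) + 3·(2/17) = 6/17.
E[M | N = 5] = (6/17) / (3/17) = 2.

2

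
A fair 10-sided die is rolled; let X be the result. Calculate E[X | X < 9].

9/2

Given X < 9, X is equally likely to be any of {1, 2, 3, 4, 5, 6, 7, 8}.
E[X | X < 9] = (1 + 2 + 3 + 4 + 5 + 6 + 7 + 8) / 8 = 9/2.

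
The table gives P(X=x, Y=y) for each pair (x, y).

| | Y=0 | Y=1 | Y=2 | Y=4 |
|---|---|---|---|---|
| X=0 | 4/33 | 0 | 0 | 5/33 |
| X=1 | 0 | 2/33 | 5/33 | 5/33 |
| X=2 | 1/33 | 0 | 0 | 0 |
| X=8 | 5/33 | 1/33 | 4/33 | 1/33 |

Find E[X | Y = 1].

10/3

P(Y = 1) = 1/11.
Summing X·P(X=x,Y=y) over the conditioning event gives 10/33.
E[X | Y = 1] = (10/33) / (1/11) = 10/3.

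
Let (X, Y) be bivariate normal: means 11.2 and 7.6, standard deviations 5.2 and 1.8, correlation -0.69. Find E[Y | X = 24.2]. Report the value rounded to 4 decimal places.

4.4950

For a bivariate normal, E[Y | X=x] = μ_Y + ρ·(σ_Y/σ_X)·(x − μ_X).
E[Y | X=24.2] = 7.6 + (-0.69)·(1.8/5.2)·(24.2 − (11.2)) = 7.6 + (-0.23885)·(13) = 4.4950.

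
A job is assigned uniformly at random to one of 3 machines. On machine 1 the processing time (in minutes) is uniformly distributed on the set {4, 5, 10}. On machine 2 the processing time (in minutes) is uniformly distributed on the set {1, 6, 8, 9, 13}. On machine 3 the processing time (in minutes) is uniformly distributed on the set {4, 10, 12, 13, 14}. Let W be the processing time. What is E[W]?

E[W | machine 1] = (4+5+10)/3 = 19/3.
E[W | machine 2] = (1+6+8+9+13)/5 = 37/5.
E[W | machine 3] = (4+10+12+13+14)/5 = 53/5.
E[W] = (1/3)·(19/3) + (1/3)·(37/5) + (1/3)·(53/5) = 73/9.

73/9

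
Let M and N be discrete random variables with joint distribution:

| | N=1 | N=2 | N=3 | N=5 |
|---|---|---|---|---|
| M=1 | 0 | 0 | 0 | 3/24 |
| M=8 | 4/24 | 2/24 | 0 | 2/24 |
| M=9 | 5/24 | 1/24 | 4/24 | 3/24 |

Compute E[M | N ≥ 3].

41/6

P(N ≥ 3) = 1/2.
Σ M·P over the event = 1·(3/24) + 8·(2/24) + 9·(4/24) + 9·(3/24) = 41/12.
E[M | N ≥ 3] = (41/12) / (1/2) = 41/6.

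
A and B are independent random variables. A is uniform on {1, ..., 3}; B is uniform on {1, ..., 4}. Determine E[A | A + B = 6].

5/2

Outcomes with A + B = 6: (2,4), (3,3), each with probability 1/12.
E[A | A + B = 6] = (2 + 3) / 2 = 5/2.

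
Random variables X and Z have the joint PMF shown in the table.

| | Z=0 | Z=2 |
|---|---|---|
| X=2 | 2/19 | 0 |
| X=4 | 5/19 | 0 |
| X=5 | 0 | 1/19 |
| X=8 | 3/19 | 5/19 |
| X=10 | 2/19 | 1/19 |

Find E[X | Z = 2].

P(Z = 2) = 7/19.
Σ X·P over the event = 5·(1/19) + 8·(5/19) + 10·(1/19) = 55/19.
E[X | Z = 2] = (55/19) / (7/19) = 55/7.

55/7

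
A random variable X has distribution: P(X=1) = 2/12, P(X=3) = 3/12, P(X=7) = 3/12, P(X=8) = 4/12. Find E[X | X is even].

8

P(X is even) = 1/3.
Σ over the event: 8·1/3 = 8/3.
E[X | X is even] = (8/3) / (1/3) = 8.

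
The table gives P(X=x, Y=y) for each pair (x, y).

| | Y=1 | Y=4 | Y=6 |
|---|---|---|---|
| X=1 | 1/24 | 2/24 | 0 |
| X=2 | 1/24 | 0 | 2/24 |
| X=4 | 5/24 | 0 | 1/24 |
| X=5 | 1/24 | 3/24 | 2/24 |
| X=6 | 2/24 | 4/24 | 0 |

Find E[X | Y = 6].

18/5

P(Y = 6) = 5/24.
Σ X·P over the event = 2·(2/24) + 4·(1/24) + 5·(2/24) = 3/4.
E[X | Y = 6] = (3/4) / (5/24) = 18/5.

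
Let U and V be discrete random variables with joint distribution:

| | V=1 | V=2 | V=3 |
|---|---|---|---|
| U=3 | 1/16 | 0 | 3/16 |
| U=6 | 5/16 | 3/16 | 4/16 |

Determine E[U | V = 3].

P(V = 3) = 7/16.
Σ U·P over the event = 3·(3/16) + 6·(4/16) = 33/16.
E[U | V = 3] = (33/16) / (7/16) = 33/7.

33/7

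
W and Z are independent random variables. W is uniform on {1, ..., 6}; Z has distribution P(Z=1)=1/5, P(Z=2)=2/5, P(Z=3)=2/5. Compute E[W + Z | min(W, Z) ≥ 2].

13/2

P(min(W, Z) ≥ 2) = 2/3.
Summing (W+Z)·P(x,y) over outcomes with min(W, Z) ≥ 2 gives 13/3.
E[W + Z | min(W, Z) ≥ 2] = (13/3) / (2/3) = 13/2.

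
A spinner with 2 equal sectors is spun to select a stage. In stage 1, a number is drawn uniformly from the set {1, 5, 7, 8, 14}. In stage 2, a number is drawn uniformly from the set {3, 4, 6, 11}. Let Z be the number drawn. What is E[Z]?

E[Z | stage 1] = (1+5+7+8+14)/5 = 7.
E[Z | stage 2] = (3+4+6+11)/4 = 6.
By the law of total expectation,
E[Z] = (1/2)·(7) + (1/2)·(6) = 13/2.

13/2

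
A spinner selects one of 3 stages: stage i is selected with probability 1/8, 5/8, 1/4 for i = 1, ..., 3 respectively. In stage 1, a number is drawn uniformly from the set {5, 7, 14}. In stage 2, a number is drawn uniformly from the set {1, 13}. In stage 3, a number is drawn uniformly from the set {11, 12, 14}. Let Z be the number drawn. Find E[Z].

E[Z | stage 1] = (5+7+14)/3 = 26/3.
E[Z | stage 2] = (1+13)/2 = 7.
E[Z | stage 3] = (11+12+14)/3 = 37/3.
E[Z] = (1/8)·(26/3) + (5/8)·(7) + (1/4)·(37/3) = 205/24.

205/24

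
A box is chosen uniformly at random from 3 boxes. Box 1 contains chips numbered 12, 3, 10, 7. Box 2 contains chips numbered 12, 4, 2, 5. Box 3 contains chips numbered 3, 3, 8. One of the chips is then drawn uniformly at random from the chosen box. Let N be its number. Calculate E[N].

221/36

E[N | box 1] = (12+3+10+7)/4 = 8.
E[N | box 2] = (12+4+2+5)/4 = 23/4.
E[N | box 3] = (3+3+8)/3 = 14/3.
By the law of total expectation,
E[N] = (1/3)·(8) + (1/3)·(23/4) + (1/3)·(14/3) = 221/36.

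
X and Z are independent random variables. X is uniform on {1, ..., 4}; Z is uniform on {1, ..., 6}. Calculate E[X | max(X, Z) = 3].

Outcomes with max(X, Z) = 3: (1,3), (2,3), (3,1), (3,2), (3,3), each with probability 1/24.
E[X | max(X, Z) = 3] = (1 + 2 + 3 + 3 + 3) / 5 = 12/5.

12/5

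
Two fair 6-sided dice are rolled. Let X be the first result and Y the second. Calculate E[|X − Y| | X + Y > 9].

1

P(X + Y > 9) = 1/6.
Summing |X−Y|·P(x,y) over outcomes with X + Y > 9 gives 1/6.
E[|X − Y| | X + Y > 9] = (1/6) / (1/6) = 1.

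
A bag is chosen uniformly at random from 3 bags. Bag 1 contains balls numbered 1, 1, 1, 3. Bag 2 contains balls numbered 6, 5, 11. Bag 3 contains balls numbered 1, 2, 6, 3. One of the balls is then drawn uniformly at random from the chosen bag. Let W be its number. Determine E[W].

71/18

E[W | bag 1] = (1+1+1+3)/4 = 3/2.
E[W | bag 2] = (6+5+11)/3 = 22/3.
E[W | bag 3] = (1+2+6+3)/4 = 3.
E[W] = (1/3)·(3/2) + (1/3)·(22/3) + (1/3)·(3) = 71/18.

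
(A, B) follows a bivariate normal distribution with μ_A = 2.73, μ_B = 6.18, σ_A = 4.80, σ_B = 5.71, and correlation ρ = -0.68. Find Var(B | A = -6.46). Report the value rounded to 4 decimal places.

17.5280

The conditional variance in a bivariate normal is σ_B²(1 − ρ²), independent of x.
Var(B | A=-6.46) = (5.71)²·(1 − (-0.68)²) = 32.6041·0.5376 = 17.5280.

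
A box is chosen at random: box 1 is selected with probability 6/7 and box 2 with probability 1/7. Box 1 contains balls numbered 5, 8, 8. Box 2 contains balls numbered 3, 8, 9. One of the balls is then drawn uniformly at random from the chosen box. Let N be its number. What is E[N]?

E[N | box 1] = (5+8+8)/3 = 7.
E[N | box 2] = (3+8+9)/3 = 20/3.
By the law of total expectation,
E[N] = (6/7)·(7) + (1/7)·(20/3) = 146/21.

146/21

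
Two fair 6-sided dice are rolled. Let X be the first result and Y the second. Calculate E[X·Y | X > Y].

35/3

P(X > Y) = 5/12.
Summing XY·P(x,y) over outcomes with X > Y gives 175/36.
E[X·Y | X > Y] = (175/36) / (5/12) = 35/3.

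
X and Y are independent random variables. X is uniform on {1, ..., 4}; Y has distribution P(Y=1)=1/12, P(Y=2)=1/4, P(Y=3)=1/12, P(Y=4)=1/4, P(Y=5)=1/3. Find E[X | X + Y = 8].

24/7

P(X + Y = 8) = 7/48.
Summing X·P(x,y) over outcomes with X + Y = 8 gives 1/2.
E[X | X + Y = 8] = (1/2) / (7/48) = 24/7.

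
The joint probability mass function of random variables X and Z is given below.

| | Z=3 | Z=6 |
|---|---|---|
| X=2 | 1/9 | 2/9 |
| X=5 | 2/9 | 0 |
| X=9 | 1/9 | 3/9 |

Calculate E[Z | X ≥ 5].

9/2

P(X ≥ 5) = 2/3.
Summing Z·P(X=x,Z=y) over the conditioning event gives 3.
E[Z | X ≥ 5] = (3) / (2/3) = 9/2.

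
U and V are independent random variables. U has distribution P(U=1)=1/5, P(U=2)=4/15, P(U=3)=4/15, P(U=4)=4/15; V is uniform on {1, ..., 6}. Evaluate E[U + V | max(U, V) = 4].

19/3

P(max(U, V) = 4) = 3/10.
Summing (U+V)·P(x,y) over outcomes with max(U, V) = 4 gives 19/10.
E[U + V | max(U, V) = 4] = (19/10) / (3/10) = 19/3.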